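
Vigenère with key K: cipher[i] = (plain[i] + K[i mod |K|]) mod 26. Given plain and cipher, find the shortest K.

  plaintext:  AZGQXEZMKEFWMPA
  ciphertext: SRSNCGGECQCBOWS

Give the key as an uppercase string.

SSMXFCH

  i= 0: S-A = 18 → S
  i= 1: R-Z = 18 → S
  i= 2: S-G = 12 → M
  i= 3: N-Q = 23 → X
  i= 4: C-X =  5 → F
  i= 5: G-E =  2 → C
  i= 6: G-Z =  7 → H
  i= 7: E-M = 18 → S
  i= 8: C-K = 18 → S
  i= 9: Q-E = 12 → M
  i=10: C-F = 23 → X
  i=11: B-W =  5 → F
  i=12: O-M =  2 → C
  i=13: W-P =  7 → H
  i=14: S-A = 18 → S
  shifts repeat with period 7: SSMXFCH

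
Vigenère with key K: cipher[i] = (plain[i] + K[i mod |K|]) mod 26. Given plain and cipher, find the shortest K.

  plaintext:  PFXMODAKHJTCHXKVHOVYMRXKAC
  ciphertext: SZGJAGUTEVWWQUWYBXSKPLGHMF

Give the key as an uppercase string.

DUJXM

  i= 0: S-P =  3 → D
  i= 1: Z-F = 20 → U
  i= 2: G-X =  9 → J
  i= 3: J-M = 23 → X
  i= 4: A-O = 12 → M
  i= 5: G-D =  3 → D
  i= 6: U-A = 20 → U
  i= 7: T-K =  9 → J
  i= 8: E-H = 23 → X
  i= 9: V-J = 12 → M
  i=10: W-T =  3 → D
  i=11: W-C = 20 → U
  i=12: Q-H =  9 → J
  i=13: U-X = 23 → X
  i=14: W-K = 12 → M
  i=15: Y-V =  3 → D
  i=16: B-H = 20 → U
  i=17: X-O =  9 → J
  i=18: S-V = 23 → X
  i=19: K-Y = 12 → M
  i=20: P-M =  3 → D
  i=21: L-R = 20 → U
  i=22: G-X =  9 → J
  i=23: H-K = 23 → X
  i=24: M-A = 12 → M
  i=25: F-C =  3 → D
  shifts repeat with period 5: DUJXM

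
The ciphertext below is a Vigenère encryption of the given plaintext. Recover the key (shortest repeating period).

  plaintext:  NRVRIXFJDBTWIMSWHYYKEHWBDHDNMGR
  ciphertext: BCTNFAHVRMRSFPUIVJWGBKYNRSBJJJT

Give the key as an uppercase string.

OLYWXDCM

  i= 0: B-N = 14 → O
  i= 1: C-R = 11 → L
  i= 2: T-V = 24 → Y
  i= 3: N-R = 22 → W
  i= 4: F-I = 23 → X
  i= 5: A-X =  3 → D
  i= 6: H-F =  2 → C
  i= 7: V-J = 12 → M
  i= 8: R-D = 14 → O
  i= 9: M-B = 11 → L
  i=10: R-T = 24 → Y
  i=11: S-W = 22 → W
  i=12: F-I = 23 → X
  i=13: P-M =  3 → D
  i=14: U-S =  2 → C
  i=15: I-W = 12 → M
  i=16: V-H = 14 → O
  i=17: J-Y = 11 → L
  i=18: W-Y = 24 → Y
  i=19: G-K = 22 → W
  i=20: B-E = 23 → X
  i=21: K-H =  3 → D
  i=22: Y-W =  2 → C
  i=23: N-B = 12 → M
  i=24: R-D = 14 → O
  i=25: S-H = 11 → L
  i=26: B-D = 24 → Y
  i=27: J-N = 22 → W
  i=28: J-M = 23 → X
  i=29: J-G =  3 → D
  i=30: T-R =  2 → C
  shifts repeat with period 8: OLYWXDCM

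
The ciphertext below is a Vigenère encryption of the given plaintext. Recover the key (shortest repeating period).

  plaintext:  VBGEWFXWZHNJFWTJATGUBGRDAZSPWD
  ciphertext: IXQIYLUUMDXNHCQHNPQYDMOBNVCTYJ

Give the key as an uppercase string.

  i= 0: I-V = 13 → N
  i= 1: X-B = 22 → W
  i= 2: Q-G = 10 → K
  i= 3: I-E =  4 → E
  i= 4: Y-W =  2 → C
  i= 5: L-F =  6 → G
  i= 6: U-X = 23 → X
  i= 7: U-W = 24 → Y
  i= 8: M-Z = 13 → N
  i= 9: D-H = 22 → W
  i=10: X-N = 10 → K
  i=11: N-J =  4 → E
  i=12: H-F =  2 → C
  i=13: C-W =  6 → G
  i=14: Q-T = 23 → X
  i=15: H-J = 24 → Y
  i=16: N-A = 13 → N
  i=17: P-T = 22 → W
  i=18: Q-G = 10 → K
  i=19: Y-U =  4 → E
  i=20: D-B =  2 → C
  i=21: M-G =  6 → G
  i=22: O-R = 23 → X
  i=23: B-D = 24 → Y
  i=24: N-A = 13 → N
  i=25: V-Z = 22 → W
  i=26: C-S = 10 → K
  i=27: T-P =  4 → E
  i=28: Y-W =  2 → C
  i=29: J-D =  6 → G
  shifts repeat with period 8: NWKECGXY

NWKECGXY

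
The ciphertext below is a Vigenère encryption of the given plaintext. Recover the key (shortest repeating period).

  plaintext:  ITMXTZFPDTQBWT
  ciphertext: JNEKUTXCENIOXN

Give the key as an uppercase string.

BUSN

  i= 0: J-I =  1 → B
  i= 1: N-T = 20 → U
  i= 2: E-M = 18 → S
  i= 3: K-X = 13 → N
  i= 4: U-T =  1 → B
  i= 5: T-Z = 20 → U
  i= 6: X-F = 18 → S
  i= 7: C-P = 13 → N
  i= 8: E-D =  1 → B
  i= 9: N-T = 20 → U
  i=10: I-Q = 18 → S
  i=11: O-B = 13 → N
  i=12: X-W =  1 → B
  i=13: N-T = 20 → U
  shifts repeat with period 4: BUSN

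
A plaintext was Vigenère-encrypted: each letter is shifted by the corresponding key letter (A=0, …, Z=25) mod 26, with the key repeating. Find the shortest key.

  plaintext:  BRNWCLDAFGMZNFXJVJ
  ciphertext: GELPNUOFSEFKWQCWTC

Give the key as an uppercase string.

FNYTLJL

  i= 0: G-B =  5 → F
  i= 1: E-R = 13 → N
  i= 2: L-N = 24 → Y
  i= 3: P-W = 19 → T
  i= 4: N-C = 11 → L
  i= 5: U-L =  9 → J
  i= 6: O-D = 11 → L
  i= 7: F-A =  5 → F
  i= 8: S-F = 13 → N
  i= 9: E-G = 24 → Y
  i=10: F-M = 19 → T
  i=11: K-Z = 11 → L
  i=12: W-N =  9 → J
  i=13: Q-F = 11 → L
  i=14: C-X =  5 → F
  i=15: W-J = 13 → N
  i=16: T-V = 24 → Y
  i=17: C-J = 19 → T
  shifts repeat with period 7: FNYTLJL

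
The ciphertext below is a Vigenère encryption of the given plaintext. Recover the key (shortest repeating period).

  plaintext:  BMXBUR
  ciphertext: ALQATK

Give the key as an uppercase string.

  i= 0: A-B = 25 → Z
  i= 1: L-M = 25 → Z
  i= 2: Q-X = 19 → T
  i= 3: A-B = 25 → Z
  i= 4: T-U = 25 → Z
  i= 5: K-R = 19 → T
  shifts repeat with period 3: ZZT

ZZT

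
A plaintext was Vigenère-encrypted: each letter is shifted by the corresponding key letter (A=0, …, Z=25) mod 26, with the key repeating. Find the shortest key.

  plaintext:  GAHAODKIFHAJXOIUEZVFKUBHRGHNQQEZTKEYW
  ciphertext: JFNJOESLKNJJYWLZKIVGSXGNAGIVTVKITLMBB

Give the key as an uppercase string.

DFGJABI

  i= 0: J-G =  3 → D
  i= 1: F-A =  5 → F
  i= 2: N-H =  6 → G
  i= 3: J-A =  9 → J
  i= 4: O-O =  0 → A
  i= 5: E-D =  1 → B
  i= 6: S-K =  8 → I
  i= 7: L-I =  3 → D
  i= 8: K-F =  5 → F
  i= 9: N-H =  6 → G
  i=10: J-A =  9 → J
  i=11: J-J =  0 → A
  i=12: Y-X =  1 → B
  i=13: W-O =  8 → I
  i=14: L-I =  3 → D
  i=15: Z-U =  5 → F
  i=16: K-E =  6 → G
  i=17: I-Z =  9 → J
  i=18: V-V =  0 → A
  i=19: G-F =  1 → B
  i=20: S-K =  8 → I
  i=21: X-U =  3 → D
  i=22: G-B =  5 → F
  i=23: N-H =  6 → G
  i=24: A-R =  9 → J
  i=25: G-G =  0 → A
  i=26: I-H =  1 → B
  i=27: V-N =  8 → I
  i=28: T-Q =  3 → D
  i=29: V-Q =  5 → F
  i=30: K-E =  6 → G
  i=31: I-Z =  9 → J
  i=32: T-T =  0 → A
  i=33: L-K =  1 → B
  i=34: M-E =  8 → I
  i=35: B-Y =  3 → D
  i=36: B-W =  5 → F
  shifts repeat with period 7: DFGJABI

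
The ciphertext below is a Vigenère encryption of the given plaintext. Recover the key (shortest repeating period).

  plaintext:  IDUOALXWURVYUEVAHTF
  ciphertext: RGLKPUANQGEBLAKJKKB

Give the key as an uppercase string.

  i= 0: R-I =  9 → J
  i= 1: G-D =  3 → D
  i= 2: L-U = 17 → R
  i= 3: K-O = 22 → W
  i= 4: P-A = 15 → P
  i= 5: U-L =  9 → J
  i= 6: A-X =  3 → D
  i= 7: N-W = 17 → R
  i= 8: Q-U = 22 → W
  i= 9: G-R = 15 → P
  i=10: E-V =  9 → J
  i=11: B-Y =  3 → D
  i=12: L-U = 17 → R
  i=13: A-E = 22 → W
  i=14: K-V = 15 → P
  i=15: J-A =  9 → J
  i=16: K-H =  3 → D
  i=17: K-T = 17 → R
  i=18: B-F = 22 → W
  shifts repeat with period 5: JDRWP

JDRWP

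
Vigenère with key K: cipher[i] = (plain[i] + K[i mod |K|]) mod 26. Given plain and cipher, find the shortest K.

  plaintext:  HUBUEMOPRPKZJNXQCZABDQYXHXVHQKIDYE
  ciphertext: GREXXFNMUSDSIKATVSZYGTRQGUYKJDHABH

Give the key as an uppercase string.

ZXDDTT

  i= 0: G-H = 25 → Z
  i= 1: R-U = 23 → X
  i= 2: E-B =  3 → D
  i= 3: X-U =  3 → D
  i= 4: X-E = 19 → T
  i= 5: F-M = 19 → T
  i= 6: N-O = 25 → Z
  i= 7: M-P = 23 → X
  i= 8: U-R =  3 → D
  i= 9: S-P =  3 → D
  i=10: D-K = 19 → T
  i=11: S-Z = 19 → T
  i=12: I-J = 25 → Z
  i=13: K-N = 23 → X
  i=14: A-X =  3 → D
  i=15: T-Q =  3 → D
  i=16: V-C = 19 → T
  i=17: S-Z = 19 → T
  i=18: Z-A = 25 → Z
  i=19: Y-B = 23 → X
  i=20: G-D =  3 → D
  i=21: T-Q =  3 → D
  i=22: R-Y = 19 → T
  i=23: Q-X = 19 → T
  i=24: G-H = 25 → Z
  i=25: U-X = 23 → X
  i=26: Y-V =  3 → D
  i=27: K-H =  3 → D
  i=28: J-Q = 19 → T
  i=29: D-K = 19 → T
  i=30: H-I = 25 → Z
  i=31: A-D = 23 → X
  i=32: B-Y =  3 → D
  i=33: H-E =  3 → D
  shifts repeat with period 6: ZXDDTT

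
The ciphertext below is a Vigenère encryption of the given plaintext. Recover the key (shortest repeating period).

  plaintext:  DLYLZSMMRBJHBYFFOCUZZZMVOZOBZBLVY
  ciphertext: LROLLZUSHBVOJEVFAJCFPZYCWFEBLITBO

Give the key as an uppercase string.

  i= 0: L-D =  8 → I
  i= 1: R-L =  6 → G
  i= 2: O-Y = 16 → Q
  i= 3: L-L =  0 → A
  i= 4: L-Z = 12 → M
  i= 5: Z-S =  7 → H
  i= 6: U-M =  8 → I
  i= 7: S-M =  6 → G
  i= 8: H-R = 16 → Q
  i= 9: B-B =  0 → A
  i=10: V-J = 12 → M
  i=11: O-H =  7 → H
  i=12: J-B =  8 → I
  i=13: E-Y =  6 → G
  i=14: V-F = 16 → Q
  i=15: F-F =  0 → A
  i=16: A-O = 12 → M
  i=17: J-C =  7 → H
  i=18: C-U =  8 → I
  i=19: F-Z =  6 → G
  i=20: P-Z = 16 → Q
  i=21: Z-Z =  0 → A
  i=22: Y-M = 12 → M
  i=23: C-V =  7 → H
  i=24: W-O =  8 → I
  i=25: F-Z =  6 → G
  i=26: E-O = 16 → Q
  i=27: B-B =  0 → A
  i=28: L-Z = 12 → M
  i=29: I-B =  7 → H
  i=30: T-L =  8 → I
  i=31: B-V =  6 → G
  i=32: O-Y = 16 → Q
  shifts repeat with period 6: IGQAMH

IGQAMH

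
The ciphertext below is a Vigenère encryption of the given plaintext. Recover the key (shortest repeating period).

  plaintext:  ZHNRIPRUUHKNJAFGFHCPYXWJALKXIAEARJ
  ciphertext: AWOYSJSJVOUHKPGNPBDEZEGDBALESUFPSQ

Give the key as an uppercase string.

BPBHKU

  i= 0: A-Z =  1 → B
  i= 1: W-H = 15 → P
  i= 2: O-N =  1 → B
  i= 3: Y-R =  7 → H
  i= 4: S-I = 10 → K
  i= 5: J-P = 20 → U
  i= 6: S-R =  1 → B
  i= 7: J-U = 15 → P
  i= 8: V-U =  1 → B
  i= 9: O-H =  7 → H
  i=10: U-K = 10 → K
  i=11: H-N = 20 → U
  i=12: K-J =  1 → B
  i=13: P-A = 15 → P
  i=14: G-F =  1 → B
  i=15: N-G =  7 → H
  i=16: P-F = 10 → K
  i=17: B-H = 20 → U
  i=18: D-C =  1 → B
  i=19: E-P = 15 → P
  i=20: Z-Y =  1 → B
  i=21: E-X =  7 → H
  i=22: G-W = 10 → K
  i=23: D-J = 20 → U
  i=24: B-A =  1 → B
  i=25: A-L = 15 → P
  i=26: L-K =  1 → B
  i=27: E-X =  7 → H
  i=28: S-I = 10 → K
  i=29: U-A = 20 → U
  i=30: F-E =  1 → B
  i=31: P-A = 15 → P
  i=32: S-R =  1 → B
  i=33: Q-J =  7 → H
  shifts repeat with period 6: BPBHKU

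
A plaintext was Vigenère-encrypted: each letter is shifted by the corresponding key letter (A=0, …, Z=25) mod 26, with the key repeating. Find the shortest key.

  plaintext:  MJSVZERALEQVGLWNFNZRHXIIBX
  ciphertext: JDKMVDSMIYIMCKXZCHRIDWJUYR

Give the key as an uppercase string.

  i= 0: J-M = 23 → X
  i= 1: D-J = 20 → U
  i= 2: K-S = 18 → S
  i= 3: M-V = 17 → R
  i= 4: V-Z = 22 → W
  i= 5: D-E = 25 → Z
  i= 6: S-R =  1 → B
  i= 7: M-A = 12 → M
  i= 8: I-L = 23 → X
  i= 9: Y-E = 20 → U
  i=10: I-Q = 18 → S
  i=11: M-V = 17 → R
  i=12: C-G = 22 → W
  i=13: K-L = 25 → Z
  i=14: X-W =  1 → B
  i=15: Z-N = 12 → M
  i=16: C-F = 23 → X
  i=17: H-N = 20 → U
  i=18: R-Z = 18 → S
  i=19: I-R = 17 → R
  i=20: D-H = 22 → W
  i=21: W-X = 25 → Z
  i=22: J-I =  1 → B
  i=23: U-I = 12 → M
  i=24: Y-B = 23 → X
  i=25: R-X = 20 → U
  shifts repeat with period 8: XUSRWZBM

XUSRWZBM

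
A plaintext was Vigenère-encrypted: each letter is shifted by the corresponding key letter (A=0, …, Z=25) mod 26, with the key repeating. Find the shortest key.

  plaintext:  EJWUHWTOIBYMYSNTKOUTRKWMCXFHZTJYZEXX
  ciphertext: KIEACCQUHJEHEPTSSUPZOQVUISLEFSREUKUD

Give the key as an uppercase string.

GZIGVGX

  i= 0: K-E =  6 → G
  i= 1: I-J = 25 → Z
  i= 2: E-W =  8 → I
  i= 3: A-U =  6 → G
  i= 4: C-H = 21 → V
  i= 5: C-W =  6 → G
  i= 6: Q-T = 23 → X
  i= 7: U-O =  6 → G
  i= 8: H-I = 25 → Z
  i= 9: J-B =  8 → I
  i=10: E-Y =  6 → G
  i=11: H-M = 21 → V
  i=12: E-Y =  6 → G
  i=13: P-S = 23 → X
  i=14: T-N =  6 → G
  i=15: S-T = 25 → Z
  i=16: S-K =  8 → I
  i=17: U-O =  6 → G
  i=18: P-U = 21 → V
  i=19: Z-T =  6 → G
  i=20: O-R = 23 → X
  i=21: Q-K =  6 → G
  i=22: V-W = 25 → Z
  i=23: U-M =  8 → I
  i=24: I-C =  6 → G
  i=25: S-X = 21 → V
  i=26: L-F =  6 → G
  i=27: E-H = 23 → X
  i=28: F-Z =  6 → G
  i=29: S-T = 25 → Z
  i=30: R-J =  8 → I
  i=31: E-Y =  6 → G
  i=32: U-Z = 21 → V
  i=33: K-E =  6 → G
  i=34: U-X = 23 → X
  i=35: D-X =  6 → G
  shifts repeat with period 7: GZIGVGX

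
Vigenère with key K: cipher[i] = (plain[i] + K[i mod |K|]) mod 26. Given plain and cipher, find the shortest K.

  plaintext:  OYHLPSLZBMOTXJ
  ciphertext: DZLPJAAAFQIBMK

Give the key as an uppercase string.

PBEEUI

  i= 0: D-O = 15 → P
  i= 1: Z-Y =  1 → B
  i= 2: L-H =  4 → E
  i= 3: P-L =  4 → E
  i= 4: J-P = 20 → U
  i= 5: A-S =  8 → I
  i= 6: A-L = 15 → P
  i= 7: A-Z =  1 → B
  i= 8: F-B =  4 → E
  i= 9: Q-M =  4 → E
  i=10: I-O = 20 → U
  i=11: B-T =  8 → I
  i=12: M-X = 15 → P
  i=13: K-J =  1 → B
  shifts repeat with period 6: PBEEUI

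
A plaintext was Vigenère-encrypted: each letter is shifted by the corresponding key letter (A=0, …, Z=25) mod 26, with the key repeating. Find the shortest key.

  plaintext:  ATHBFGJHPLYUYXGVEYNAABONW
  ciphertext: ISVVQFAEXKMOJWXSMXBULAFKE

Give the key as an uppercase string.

IZOULZRX

  i= 0: I-A =  8 → I
  i= 1: S-T = 25 → Z
  i= 2: V-H = 14 → O
  i= 3: V-B = 20 → U
  i= 4: Q-F = 11 → L
  i= 5: F-G = 25 → Z
  i= 6: A-J = 17 → R
  i= 7: E-H = 23 → X
  i= 8: X-P =  8 → I
  i= 9: K-L = 25 → Z
  i=10: M-Y = 14 → O
  i=11: O-U = 20 → U
  i=12: J-Y = 11 → L
  i=13: W-X = 25 → Z
  i=14: X-G = 17 → R
  i=15: S-V = 23 → X
  i=16: M-E =  8 → I
  i=17: X-Y = 25 → Z
  i=18: B-N = 14 → O
  i=19: U-A = 20 → U
  i=20: L-A = 11 → L
  i=21: A-B = 25 → Z
  i=22: F-O = 17 → R
  i=23: K-N = 23 → X
  i=24: E-W =  8 → I
  shifts repeat with period 8: IZOULZRX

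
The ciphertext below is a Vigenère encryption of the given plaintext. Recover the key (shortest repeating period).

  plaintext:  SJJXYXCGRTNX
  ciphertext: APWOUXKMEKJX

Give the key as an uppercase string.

IGNRWA

  i= 0: A-S =  8 → I
  i= 1: P-J =  6 → G
  i= 2: W-J = 13 → N
  i= 3: O-X = 17 → R
  i= 4: U-Y = 22 → W
  i= 5: X-X =  0 → A
  i= 6: K-C =  8 → I
  i= 7: M-G =  6 → G
  i= 8: E-R = 13 → N
  i= 9: K-T = 17 → R
  i=10: J-N = 22 → W
  i=11: X-X =  0 → A
  shifts repeat with period 6: IGNRWA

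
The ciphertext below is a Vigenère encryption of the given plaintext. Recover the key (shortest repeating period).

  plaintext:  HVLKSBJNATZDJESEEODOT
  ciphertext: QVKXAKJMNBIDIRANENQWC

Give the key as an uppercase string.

  i= 0: Q-H =  9 → J
  i= 1: V-V =  0 → A
  i= 2: K-L = 25 → Z
  i= 3: X-K = 13 → N
  i= 4: A-S =  8 → I
  i= 5: K-B =  9 → J
  i= 6: J-J =  0 → A
  i= 7: M-N = 25 → Z
  i= 8: N-A = 13 → N
  i= 9: B-T =  8 → I
  i=10: I-Z =  9 → J
  i=11: D-D =  0 → A
  i=12: I-J = 25 → Z
  i=13: R-E = 13 → N
  i=14: A-S =  8 → I
  i=15: N-E =  9 → J
  i=16: E-E =  0 → A
  i=17: N-O = 25 → Z
  i=18: Q-D = 13 → N
  i=19: W-O =  8 → I
  i=20: C-T =  9 → J
  shifts repeat with period 5: JAZNI

JAZNI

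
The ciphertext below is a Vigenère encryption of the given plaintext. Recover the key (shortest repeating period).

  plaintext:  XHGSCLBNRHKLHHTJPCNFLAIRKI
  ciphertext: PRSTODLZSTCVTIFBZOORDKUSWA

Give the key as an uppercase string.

SKMBM

  i= 0: P-X = 18 → S
  i= 1: R-H = 10 → K
  i= 2: S-G = 12 → M
  i= 3: T-S =  1 → B
  i= 4: O-C = 12 → M
  i= 5: D-L = 18 → S
  i= 6: L-B = 10 → K
  i= 7: Z-N = 12 → M
  i= 8: S-R =  1 → B
  i= 9: T-H = 12 → M
  i=10: C-K = 18 → S
  i=11: V-L = 10 → K
  i=12: T-H = 12 → M
  i=13: I-H =  1 → B
  i=14: F-T = 12 → M
  i=15: B-J = 18 → S
  i=16: Z-P = 10 → K
  i=17: O-C = 12 → M
  i=18: O-N =  1 → B
  i=19: R-F = 12 → M
  i=20: D-L = 18 → S
  i=21: K-A = 10 → K
  i=22: U-I = 12 → M
  i=23: S-R =  1 → B
  i=24: W-K = 12 → M
  i=25: A-I = 18 → S
  shifts repeat with period 5: SKMBM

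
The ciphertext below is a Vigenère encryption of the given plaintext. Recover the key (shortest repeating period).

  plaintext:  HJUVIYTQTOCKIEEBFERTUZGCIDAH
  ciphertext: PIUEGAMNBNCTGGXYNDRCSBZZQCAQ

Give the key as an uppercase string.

  i= 0: P-H =  8 → I
  i= 1: I-J = 25 → Z
  i= 2: U-U =  0 → A
  i= 3: E-V =  9 → J
  i= 4: G-I = 24 → Y
  i= 5: A-Y =  2 → C
  i= 6: M-T = 19 → T
  i= 7: N-Q = 23 → X
  i= 8: B-T =  8 → I
  i= 9: N-O = 25 → Z
  i=10: C-C =  0 → A
  i=11: T-K =  9 → J
  i=12: G-I = 24 → Y
  i=13: G-E =  2 → C
  i=14: X-E = 19 → T
  i=15: Y-B = 23 → X
  i=16: N-F =  8 → I
  i=17: D-E = 25 → Z
  i=18: R-R =  0 → A
  i=19: C-T =  9 → J
  i=20: S-U = 24 → Y
  i=21: B-Z =  2 → C
  i=22: Z-G = 19 → T
  i=23: Z-C = 23 → X
  i=24: Q-I =  8 → I
  i=25: C-D = 25 → Z
  i=26: A-A =  0 → A
  i=27: Q-H =  9 → J
  shifts repeat with period 8: IZAJYCTX

IZAJYCTX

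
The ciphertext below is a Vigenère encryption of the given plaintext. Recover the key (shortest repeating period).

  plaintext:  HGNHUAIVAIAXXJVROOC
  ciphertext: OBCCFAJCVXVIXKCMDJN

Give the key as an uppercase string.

  i= 0: O-H =  7 → H
  i= 1: B-G = 21 → V
  i= 2: C-N = 15 → P
  i= 3: C-H = 21 → V
  i= 4: F-U = 11 → L
  i= 5: A-A =  0 → A
  i= 6: J-I =  1 → B
  i= 7: C-V =  7 → H
  i= 8: V-A = 21 → V
  i= 9: X-I = 15 → P
  i=10: V-A = 21 → V
  i=11: I-X = 11 → L
  i=12: X-X =  0 → A
  i=13: K-J =  1 → B
  i=14: C-V =  7 → H
  i=15: M-R = 21 → V
  i=16: D-O = 15 → P
  i=17: J-O = 21 → V
  i=18: N-C = 11 → L
  shifts repeat with period 7: HVPVLAB

HVPVLAB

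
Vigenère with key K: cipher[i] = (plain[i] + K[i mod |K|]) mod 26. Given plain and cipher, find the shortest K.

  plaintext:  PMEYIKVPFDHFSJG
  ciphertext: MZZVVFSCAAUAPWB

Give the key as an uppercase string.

XNV

  i= 0: M-P = 23 → X
  i= 1: Z-M = 13 → N
  i= 2: Z-E = 21 → V
  i= 3: V-Y = 23 → X
  i= 4: V-I = 13 → N
  i= 5: F-K = 21 → V
  i= 6: S-V = 23 → X
  i= 7: C-P = 13 → N
  i= 8: A-F = 21 → V
  i= 9: A-D = 23 → X
  i=10: U-H = 13 → N
  i=11: A-F = 21 → V
  i=12: P-S = 23 → X
  i=13: W-J = 13 → N
  i=14: B-G = 21 → V
  shifts repeat with period 3: XNV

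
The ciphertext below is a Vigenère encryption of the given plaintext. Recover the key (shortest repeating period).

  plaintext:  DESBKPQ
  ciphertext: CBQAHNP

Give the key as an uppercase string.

  i= 0: C-D = 25 → Z
  i= 1: B-E = 23 → X
  i= 2: Q-S = 24 → Y
  i= 3: A-B = 25 → Z
  i= 4: H-K = 23 → X
  i= 5: N-P = 24 → Y
  i= 6: P-Q = 25 → Z
  shifts repeat with period 3: ZXY

ZXY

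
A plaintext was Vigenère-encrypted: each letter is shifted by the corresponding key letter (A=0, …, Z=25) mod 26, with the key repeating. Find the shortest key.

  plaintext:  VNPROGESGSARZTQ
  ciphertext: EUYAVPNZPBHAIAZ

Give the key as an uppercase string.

  i= 0: E-V =  9 → J
  i= 1: U-N =  7 → H
  i= 2: Y-P =  9 → J
  i= 3: A-R =  9 → J
  i= 4: V-O =  7 → H
  i= 5: P-G =  9 → J
  i= 6: N-E =  9 → J
  i= 7: Z-S =  7 → H
  i= 8: P-G =  9 → J
  i= 9: B-S =  9 → J
  i=10: H-A =  7 → H
  i=11: A-R =  9 → J
  i=12: I-Z =  9 → J
  i=13: A-T =  7 → H
  i=14: Z-Q =  9 → J
  shifts repeat with period 3: JHJ

JHJ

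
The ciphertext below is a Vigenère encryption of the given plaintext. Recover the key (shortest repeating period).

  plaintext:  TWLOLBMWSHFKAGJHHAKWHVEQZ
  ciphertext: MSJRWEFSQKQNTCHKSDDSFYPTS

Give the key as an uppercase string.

  i= 0: M-T = 19 → T
  i= 1: S-W = 22 → W
  i= 2: J-L = 24 → Y
  i= 3: R-O =  3 → D
  i= 4: W-L = 11 → L
  i= 5: E-B =  3 → D
  i= 6: F-M = 19 → T
  i= 7: S-W = 22 → W
  i= 8: Q-S = 24 → Y
  i= 9: K-H =  3 → D
  i=10: Q-F = 11 → L
  i=11: N-K =  3 → D
  i=12: T-A = 19 → T
  i=13: C-G = 22 → W
  i=14: H-J = 24 → Y
  i=15: K-H =  3 → D
  i=16: S-H = 11 → L
  i=17: D-A =  3 → D
  i=18: D-K = 19 → T
  i=19: S-W = 22 → W
  i=20: F-H = 24 → Y
  i=21: Y-V =  3 → D
  i=22: P-E = 11 → L
  i=23: T-Q =  3 → D
  i=24: S-Z = 19 → T
  shifts repeat with period 6: TWYDLD

TWYDLD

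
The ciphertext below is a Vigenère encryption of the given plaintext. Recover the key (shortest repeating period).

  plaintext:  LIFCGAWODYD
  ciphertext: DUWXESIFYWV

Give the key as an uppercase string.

  i= 0: D-L = 18 → S
  i= 1: U-I = 12 → M
  i= 2: W-F = 17 → R
  i= 3: X-C = 21 → V
  i= 4: E-G = 24 → Y
  i= 5: S-A = 18 → S
  i= 6: I-W = 12 → M
  i= 7: F-O = 17 → R
  i= 8: Y-D = 21 → V
  i= 9: W-Y = 24 → Y
  i=10: V-D = 18 → S
  shifts repeat with period 5: SMRVY

SMRVY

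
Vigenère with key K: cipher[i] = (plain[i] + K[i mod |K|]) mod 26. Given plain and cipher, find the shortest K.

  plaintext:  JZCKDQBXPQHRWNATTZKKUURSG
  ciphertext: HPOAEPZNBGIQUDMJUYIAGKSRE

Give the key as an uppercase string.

  i= 0: H-J = 24 → Y
  i= 1: P-Z = 16 → Q
  i= 2: O-C = 12 → M
  i= 3: A-K = 16 → Q
  i= 4: E-D =  1 → B
  i= 5: P-Q = 25 → Z
  i= 6: Z-B = 24 → Y
  i= 7: N-X = 16 → Q
  i= 8: B-P = 12 → M
  i= 9: G-Q = 16 → Q
  i=10: I-H =  1 → B
  i=11: Q-R = 25 → Z
  i=12: U-W = 24 → Y
  i=13: D-N = 16 → Q
  i=14: M-A = 12 → M
  i=15: J-T = 16 → Q
  i=16: U-T =  1 → B
  i=17: Y-Z = 25 → Z
  i=18: I-K = 24 → Y
  i=19: A-K = 16 → Q
  i=20: G-U = 12 → M
  i=21: K-U = 16 → Q
  i=22: S-R =  1 → B
  i=23: R-S = 25 → Z
  i=24: E-G = 24 → Y
  shifts repeat with period 6: YQMQBZ

YQMQBZ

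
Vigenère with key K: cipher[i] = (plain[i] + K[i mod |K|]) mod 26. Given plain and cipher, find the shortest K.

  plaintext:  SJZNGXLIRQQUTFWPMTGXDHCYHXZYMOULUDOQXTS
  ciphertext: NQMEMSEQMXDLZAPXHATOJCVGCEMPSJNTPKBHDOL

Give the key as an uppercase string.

  i= 0: N-S = 21 → V
  i= 1: Q-J =  7 → H
  i= 2: M-Z = 13 → N
  i= 3: E-N = 17 → R
  i= 4: M-G =  6 → G
  i= 5: S-X = 21 → V
  i= 6: E-L = 19 → T
  i= 7: Q-I =  8 → I
  i= 8: M-R = 21 → V
  i= 9: X-Q =  7 → H
  i=10: D-Q = 13 → N
  i=11: L-U = 17 → R
  i=12: Z-T =  6 → G
  i=13: A-F = 21 → V
  i=14: P-W = 19 → T
  i=15: X-P =  8 → I
  i=16: H-M = 21 → V
  i=17: A-T =  7 → H
  i=18: T-G = 13 → N
  i=19: O-X = 17 → R
  i=20: J-D =  6 → G
  i=21: C-H = 21 → V
  i=22: V-C = 19 → T
  i=23: G-Y =  8 → I
  i=24: C-H = 21 → V
  i=25: E-X =  7 → H
  i=26: M-Z = 13 → N
  i=27: P-Y = 17 → R
  i=28: S-M =  6 → G
  i=29: J-O = 21 → V
  i=30: N-U = 19 → T
  i=31: T-L =  8 → I
  i=32: P-U = 21 → V
  i=33: K-D =  7 → H
  i=34: B-O = 13 → N
  i=35: H-Q = 17 → R
  i=36: D-X =  6 → G
  i=37: O-T = 21 → V
  i=38: L-S = 19 → T
  shifts repeat with period 8: VHNRGVTI

VHNRGVTI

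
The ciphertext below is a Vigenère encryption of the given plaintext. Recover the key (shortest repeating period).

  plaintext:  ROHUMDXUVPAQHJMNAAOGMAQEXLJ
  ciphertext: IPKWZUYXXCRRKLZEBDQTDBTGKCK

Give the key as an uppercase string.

  i= 0: I-R = 17 → R
  i= 1: P-O =  1 → B
  i= 2: K-H =  3 → D
  i= 3: W-U =  2 → C
  i= 4: Z-M = 13 → N
  i= 5: U-D = 17 → R
  i= 6: Y-X =  1 → B
  i= 7: X-U =  3 → D
  i= 8: X-V =  2 → C
  i= 9: C-P = 13 → N
  i=10: R-A = 17 → R
  i=11: R-Q =  1 → B
  i=12: K-H =  3 → D
  i=13: L-J =  2 → C
  i=14: Z-M = 13 → N
  i=15: E-N = 17 → R
  i=16: B-A =  1 → B
  i=17: D-A =  3 → D
  i=18: Q-O =  2 → C
  i=19: T-G = 13 → N
  i=20: D-M = 17 → R
  i=21: B-A =  1 → B
  i=22: T-Q =  3 → D
  i=23: G-E =  2 → C
  i=24: K-X = 13 → N
  i=25: C-L = 17 → R
  i=26: K-J =  1 → B
  shifts repeat with period 5: RBDCN

RBDCN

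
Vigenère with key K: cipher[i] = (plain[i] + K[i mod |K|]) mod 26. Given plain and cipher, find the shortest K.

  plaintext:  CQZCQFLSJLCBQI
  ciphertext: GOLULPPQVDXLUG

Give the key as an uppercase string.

EYMSVK

  i= 0: G-C =  4 → E
  i= 1: O-Q = 24 → Y
  i= 2: L-Z = 12 → M
  i= 3: U-C = 18 → S
  i= 4: L-Q = 21 → V
  i= 5: P-F = 10 → K
  i= 6: P-L =  4 → E
  i= 7: Q-S = 24 → Y
  i= 8: V-J = 12 → M
  i= 9: D-L = 18 → S
  i=10: X-C = 21 → V
  i=11: L-B = 10 → K
  i=12: U-Q =  4 → E
  i=13: G-I = 24 → Y
  shifts repeat with period 6: EYMSVK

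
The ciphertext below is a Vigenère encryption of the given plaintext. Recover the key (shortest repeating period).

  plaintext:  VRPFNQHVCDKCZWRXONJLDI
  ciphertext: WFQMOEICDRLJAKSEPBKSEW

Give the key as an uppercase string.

BOBH

  i= 0: W-V =  1 → B
  i= 1: F-R = 14 → O
  i= 2: Q-P =  1 → B
  i= 3: M-F =  7 → H
  i= 4: O-N =  1 → B
  i= 5: E-Q = 14 → O
  i= 6: I-H =  1 → B
  i= 7: C-V =  7 → H
  i= 8: D-C =  1 → B
  i= 9: R-D = 14 → O
  i=10: L-K =  1 → B
  i=11: J-C =  7 → H
  i=12: A-Z =  1 → B
  i=13: K-W = 14 → O
  i=14: S-R =  1 → B
  i=15: E-X =  7 → H
  i=16: P-O =  1 → B
  i=17: B-N = 14 → O
  i=18: K-J =  1 → B
  i=19: S-L =  7 → H
  i=20: E-D =  1 → B
  i=21: W-I = 14 → O
  shifts repeat with period 4: BOBH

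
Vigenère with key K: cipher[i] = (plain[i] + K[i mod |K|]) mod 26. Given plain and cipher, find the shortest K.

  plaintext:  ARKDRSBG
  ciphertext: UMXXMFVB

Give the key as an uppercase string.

  i= 0: U-A = 20 → U
  i= 1: M-R = 21 → V
  i= 2: X-K = 13 → N
  i= 3: X-D = 20 → U
  i= 4: M-R = 21 → V
  i= 5: F-S = 13 → N
  i= 6: V-B = 20 → U
  i= 7: B-G = 21 → V
  shifts repeat with period 3: UVN

UVN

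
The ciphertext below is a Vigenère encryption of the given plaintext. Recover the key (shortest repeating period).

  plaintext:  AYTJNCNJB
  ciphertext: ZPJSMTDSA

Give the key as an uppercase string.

ZRQJ

  i= 0: Z-A = 25 → Z
  i= 1: P-Y = 17 → R
  i= 2: J-T = 16 → Q
  i= 3: S-J =  9 → J
  i= 4: M-N = 25 → Z
  i= 5: T-C = 17 → R
  i= 6: D-N = 16 → Q
  i= 7: S-J =  9 → J
  i= 8: A-B = 25 → Z
  shifts repeat with period 4: ZRQJ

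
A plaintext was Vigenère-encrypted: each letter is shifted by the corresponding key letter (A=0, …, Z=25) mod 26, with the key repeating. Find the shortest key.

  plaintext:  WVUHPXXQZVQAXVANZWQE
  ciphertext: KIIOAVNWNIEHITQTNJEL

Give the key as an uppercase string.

  i= 0: K-W = 14 → O
  i= 1: I-V = 13 → N
  i= 2: I-U = 14 → O
  i= 3: O-H =  7 → H
  i= 4: A-P = 11 → L
  i= 5: V-X = 24 → Y
  i= 6: N-X = 16 → Q
  i= 7: W-Q =  6 → G
  i= 8: N-Z = 14 → O
  i= 9: I-V = 13 → N
  i=10: E-Q = 14 → O
  i=11: H-A =  7 → H
  i=12: I-X = 11 → L
  i=13: T-V = 24 → Y
  i=14: Q-A = 16 → Q
  i=15: T-N =  6 → G
  i=16: N-Z = 14 → O
  i=17: J-W = 13 → N
  i=18: E-Q = 14 → O
  i=19: L-E =  7 → H
  shifts repeat with period 8: ONOHLYQG

ONOHLYQG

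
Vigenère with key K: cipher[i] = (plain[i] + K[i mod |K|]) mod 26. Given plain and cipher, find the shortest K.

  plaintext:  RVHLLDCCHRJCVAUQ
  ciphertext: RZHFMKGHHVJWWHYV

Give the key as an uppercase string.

AEAUBHEF

  i= 0: R-R =  0 → A
  i= 1: Z-V =  4 → E
  i= 2: H-H =  0 → A
  i= 3: F-L = 20 → U
  i= 4: M-L =  1 → B
  i= 5: K-D =  7 → H
  i= 6: G-C =  4 → E
  i= 7: H-C =  5 → F
  i= 8: H-H =  0 → A
  i= 9: V-R =  4 → E
  i=10: J-J =  0 → A
  i=11: W-C = 20 → U
  i=12: W-V =  1 → B
  i=13: H-A =  7 → H
  i=14: Y-U =  4 → E
  i=15: V-Q =  5 → F
  shifts repeat with period 8: AEAUBHEF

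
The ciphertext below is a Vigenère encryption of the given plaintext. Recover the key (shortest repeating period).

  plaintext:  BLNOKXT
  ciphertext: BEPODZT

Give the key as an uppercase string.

ATC

  i= 0: B-B =  0 → A
  i= 1: E-L = 19 → T
  i= 2: P-N =  2 → C
  i= 3: O-O =  0 → A
  i= 4: D-K = 19 → T
  i= 5: Z-X =  2 → C
  i= 6: T-T =  0 → A
  shifts repeat with period 3: ATC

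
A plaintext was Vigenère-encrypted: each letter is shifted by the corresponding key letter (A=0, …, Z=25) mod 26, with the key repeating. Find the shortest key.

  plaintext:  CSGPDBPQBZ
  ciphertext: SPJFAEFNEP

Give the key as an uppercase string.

  i= 0: S-C = 16 → Q
  i= 1: P-S = 23 → X
  i= 2: J-G =  3 → D
  i= 3: F-P = 16 → Q
  i= 4: A-D = 23 → X
  i= 5: E-B =  3 → D
  i= 6: F-P = 16 → Q
  i= 7: N-Q = 23 → X
  i= 8: E-B =  3 → D
  i= 9: P-Z = 16 → Q
  shifts repeat with period 3: QXD

QXD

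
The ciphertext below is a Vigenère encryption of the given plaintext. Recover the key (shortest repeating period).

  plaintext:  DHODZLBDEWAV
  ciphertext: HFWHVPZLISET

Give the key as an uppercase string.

EYIEW

  i= 0: H-D =  4 → E
  i= 1: F-H = 24 → Y
  i= 2: W-O =  8 → I
  i= 3: H-D =  4 → E
  i= 4: V-Z = 22 → W
  i= 5: P-L =  4 → E
  i= 6: Z-B = 24 → Y
  i= 7: L-D =  8 → I
  i= 8: I-E =  4 → E
  i= 9: S-W = 22 → W
  i=10: E-A =  4 → E
  i=11: T-V = 24 → Y
  shifts repeat with period 5: EYIEW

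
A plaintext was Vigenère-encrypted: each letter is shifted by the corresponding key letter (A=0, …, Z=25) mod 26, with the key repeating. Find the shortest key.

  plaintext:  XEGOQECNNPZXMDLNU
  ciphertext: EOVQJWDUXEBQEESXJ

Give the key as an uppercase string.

  i= 0: E-X =  7 → H
  i= 1: O-E = 10 → K
  i= 2: V-G = 15 → P
  i= 3: Q-O =  2 → C
  i= 4: J-Q = 19 → T
  i= 5: W-E = 18 → S
  i= 6: D-C =  1 → B
  i= 7: U-N =  7 → H
  i= 8: X-N = 10 → K
  i= 9: E-P = 15 → P
  i=10: B-Z =  2 → C
  i=11: Q-X = 19 → T
  i=12: E-M = 18 → S
  i=13: E-D =  1 → B
  i=14: S-L =  7 → H
  i=15: X-N = 10 → K
  i=16: J-U = 15 → P
  shifts repeat with period 7: HKPCTSB

HKPCTSB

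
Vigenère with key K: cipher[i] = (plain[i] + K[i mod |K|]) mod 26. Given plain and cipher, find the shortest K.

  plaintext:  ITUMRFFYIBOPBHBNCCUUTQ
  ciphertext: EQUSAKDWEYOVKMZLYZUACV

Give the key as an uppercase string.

  i= 0: E-I = 22 → W
  i= 1: Q-T = 23 → X
  i= 2: U-U =  0 → A
  i= 3: S-M =  6 → G
  i= 4: A-R =  9 → J
  i= 5: K-F =  5 → F
  i= 6: D-F = 24 → Y
  i= 7: W-Y = 24 → Y
  i= 8: E-I = 22 → W
  i= 9: Y-B = 23 → X
  i=10: O-O =  0 → A
  i=11: V-P =  6 → G
  i=12: K-B =  9 → J
  i=13: M-H =  5 → F
  i=14: Z-B = 24 → Y
  i=15: L-N = 24 → Y
  i=16: Y-C = 22 → W
  i=17: Z-C = 23 → X
  i=18: U-U =  0 → A
  i=19: A-U =  6 → G
  i=20: C-T =  9 → J
  i=21: V-Q =  5 → F
  shifts repeat with period 8: WXAGJFYY

WXAGJFYY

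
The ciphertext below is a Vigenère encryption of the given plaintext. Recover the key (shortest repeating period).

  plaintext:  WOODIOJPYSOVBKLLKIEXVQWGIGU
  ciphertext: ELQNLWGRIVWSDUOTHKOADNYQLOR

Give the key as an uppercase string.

IXCKD

  i= 0: E-W =  8 → I
  i= 1: L-O = 23 → X
  i= 2: Q-O =  2 → C
  i= 3: N-D = 10 → K
  i= 4: L-I =  3 → D
  i= 5: W-O =  8 → I
  i= 6: G-J = 23 → X
  i= 7: R-P =  2 → C
  i= 8: I-Y = 10 → K
  i= 9: V-S =  3 → D
  i=10: W-O =  8 → I
  i=11: S-V = 23 → X
  i=12: D-B =  2 → C
  i=13: U-K = 10 → K
  i=14: O-L =  3 → D
  i=15: T-L =  8 → I
  i=16: H-K = 23 → X
  i=17: K-I =  2 → C
  i=18: O-E = 10 → K
  i=19: A-X =  3 → D
  i=20: D-V =  8 → I
  i=21: N-Q = 23 → X
  i=22: Y-W =  2 → C
  i=23: Q-G = 10 → K
  i=24: L-I =  3 → D
  i=25: O-G =  8 → I
  i=26: R-U = 23 → X
  shifts repeat with period 5: IXCKD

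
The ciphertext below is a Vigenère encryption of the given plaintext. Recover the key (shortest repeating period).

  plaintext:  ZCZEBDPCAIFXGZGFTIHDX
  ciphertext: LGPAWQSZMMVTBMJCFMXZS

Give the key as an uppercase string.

  i= 0: L-Z = 12 → M
  i= 1: G-C =  4 → E
  i= 2: P-Z = 16 → Q
  i= 3: A-E = 22 → W
  i= 4: W-B = 21 → V
  i= 5: Q-D = 13 → N
  i= 6: S-P =  3 → D
  i= 7: Z-C = 23 → X
  i= 8: M-A = 12 → M
  i= 9: M-I =  4 → E
  i=10: V-F = 16 → Q
  i=11: T-X = 22 → W
  i=12: B-G = 21 → V
  i=13: M-Z = 13 → N
  i=14: J-G =  3 → D
  i=15: C-F = 23 → X
  i=16: F-T = 12 → M
  i=17: M-I =  4 → E
  i=18: X-H = 16 → Q
  i=19: Z-D = 22 → W
  i=20: S-X = 21 → V
  shifts repeat with period 8: MEQWVNDX

MEQWVNDX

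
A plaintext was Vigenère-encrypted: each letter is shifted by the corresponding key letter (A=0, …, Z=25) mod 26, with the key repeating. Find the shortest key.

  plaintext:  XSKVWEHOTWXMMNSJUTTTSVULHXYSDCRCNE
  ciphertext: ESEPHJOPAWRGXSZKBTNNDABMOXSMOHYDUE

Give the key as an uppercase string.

  i= 0: E-X =  7 → H
  i= 1: S-S =  0 → A
  i= 2: E-K = 20 → U
  i= 3: P-V = 20 → U
  i= 4: H-W = 11 → L
  i= 5: J-E =  5 → F
  i= 6: O-H =  7 → H
  i= 7: P-O =  1 → B
  i= 8: A-T =  7 → H
  i= 9: W-W =  0 → A
  i=10: R-X = 20 → U
  i=11: G-M = 20 → U
  i=12: X-M = 11 → L
  i=13: S-N =  5 → F
  i=14: Z-S =  7 → H
  i=15: K-J =  1 → B
  i=16: B-U =  7 → H
  i=17: T-T =  0 → A
  i=18: N-T = 20 → U
  i=19: N-T = 20 → U
  i=20: D-S = 11 → L
  i=21: A-V =  5 → F
  i=22: B-U =  7 → H
  i=23: M-L =  1 → B
  i=24: O-H =  7 → H
  i=25: X-X =  0 → A
  i=26: S-Y = 20 → U
  i=27: M-S = 20 → U
  i=28: O-D = 11 → L
  i=29: H-C =  5 → F
  i=30: Y-R =  7 → H
  i=31: D-C =  1 → B
  i=32: U-N =  7 → H
  i=33: E-E =  0 → A
  shifts repeat with period 8: HAUULFHB

HAUULFHB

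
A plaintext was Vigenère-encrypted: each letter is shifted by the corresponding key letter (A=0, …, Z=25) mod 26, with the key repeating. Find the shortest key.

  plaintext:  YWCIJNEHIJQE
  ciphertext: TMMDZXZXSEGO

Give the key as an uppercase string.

VQK

  i= 0: T-Y = 21 → V
  i= 1: M-W = 16 → Q
  i= 2: M-C = 10 → K
  i= 3: D-I = 21 → V
  i= 4: Z-J = 16 → Q
  i= 5: X-N = 10 → K
  i= 6: Z-E = 21 → V
  i= 7: X-H = 16 → Q
  i= 8: S-I = 10 → K
  i= 9: E-J = 21 → V
  i=10: G-Q = 16 → Q
  i=11: O-E = 10 → K
  shifts repeat with period 3: VQK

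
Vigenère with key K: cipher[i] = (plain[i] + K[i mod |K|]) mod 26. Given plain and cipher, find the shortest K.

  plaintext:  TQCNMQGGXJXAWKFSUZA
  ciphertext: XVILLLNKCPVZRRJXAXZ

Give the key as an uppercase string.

EFGYZVH

  i= 0: X-T =  4 → E
  i= 1: V-Q =  5 → F
  i= 2: I-C =  6 → G
  i= 3: L-N = 24 → Y
  i= 4: L-M = 25 → Z
  i= 5: L-Q = 21 → V
  i= 6: N-G =  7 → H
  i= 7: K-G =  4 → E
  i= 8: C-X =  5 → F
  i= 9: P-J =  6 → G
  i=10: V-X = 24 → Y
  i=11: Z-A = 25 → Z
  i=12: R-W = 21 → V
  i=13: R-K =  7 → H
  i=14: J-F =  4 → E
  i=15: X-S =  5 → F
  i=16: A-U =  6 → G
  i=17: X-Z = 24 → Y
  i=18: Z-A = 25 → Z
  shifts repeat with period 7: EFGYZVH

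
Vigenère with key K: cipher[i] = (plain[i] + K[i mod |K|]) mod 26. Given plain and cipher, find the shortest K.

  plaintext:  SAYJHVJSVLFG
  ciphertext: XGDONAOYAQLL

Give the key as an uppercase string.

FGF

  i= 0: X-S =  5 → F
  i= 1: G-A =  6 → G
  i= 2: D-Y =  5 → F
  i= 3: O-J =  5 → F
  i= 4: N-H =  6 → G
  i= 5: A-V =  5 → F
  i= 6: O-J =  5 → F
  i= 7: Y-S =  6 → G
  i= 8: A-V =  5 → F
  i= 9: Q-L =  5 → F
  i=10: L-F =  6 → G
  i=11: L-G =  5 → F
  shifts repeat with period 3: FGF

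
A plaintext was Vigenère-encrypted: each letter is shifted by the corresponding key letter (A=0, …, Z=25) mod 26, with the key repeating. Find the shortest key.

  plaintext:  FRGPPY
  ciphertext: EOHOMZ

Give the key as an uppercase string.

  i= 0: E-F = 25 → Z
  i= 1: O-R = 23 → X
  i= 2: H-G =  1 → B
  i= 3: O-P = 25 → Z
  i= 4: M-P = 23 → X
  i= 5: Z-Y =  1 → B
  shifts repeat with period 3: ZXB

ZXB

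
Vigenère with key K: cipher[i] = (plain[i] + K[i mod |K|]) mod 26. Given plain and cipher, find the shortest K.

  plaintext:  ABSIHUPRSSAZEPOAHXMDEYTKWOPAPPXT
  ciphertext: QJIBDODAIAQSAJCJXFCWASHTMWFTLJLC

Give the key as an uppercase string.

  i= 0: Q-A = 16 → Q
  i= 1: J-B =  8 → I
  i= 2: I-S = 16 → Q
  i= 3: B-I = 19 → T
  i= 4: D-H = 22 → W
  i= 5: O-U = 20 → U
  i= 6: D-P = 14 → O
  i= 7: A-R =  9 → J
  i= 8: I-S = 16 → Q
  i= 9: A-S =  8 → I
  i=10: Q-A = 16 → Q
  i=11: S-Z = 19 → T
  i=12: A-E = 22 → W
  i=13: J-P = 20 → U
  i=14: C-O = 14 → O
  i=15: J-A =  9 → J
  i=16: X-H = 16 → Q
  i=17: F-X =  8 → I
  i=18: C-M = 16 → Q
  i=19: W-D = 19 → T
  i=20: A-E = 22 → W
  i=21: S-Y = 20 → U
  i=22: H-T = 14 → O
  i=23: T-K =  9 → J
  i=24: M-W = 16 → Q
  i=25: W-O =  8 → I
  i=26: F-P = 16 → Q
  i=27: T-A = 19 → T
  i=28: L-P = 22 → W
  i=29: J-P = 20 → U
  i=30: L-X = 14 → O
  i=31: C-T =  9 → J
  shifts repeat with period 8: QIQTWUOJ

QIQTWUOJ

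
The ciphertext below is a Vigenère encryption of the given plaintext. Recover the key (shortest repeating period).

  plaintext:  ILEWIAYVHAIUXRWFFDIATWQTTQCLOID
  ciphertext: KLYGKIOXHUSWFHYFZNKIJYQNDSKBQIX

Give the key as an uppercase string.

CAUKCIQ

  i= 0: K-I =  2 → C
  i= 1: L-L =  0 → A
  i= 2: Y-E = 20 → U
  i= 3: G-W = 10 → K
  i= 4: K-I =  2 → C
  i= 5: I-A =  8 → I
  i= 6: O-Y = 16 → Q
  i= 7: X-V =  2 → C
  i= 8: H-H =  0 → A
  i= 9: U-A = 20 → U
  i=10: S-I = 10 → K
  i=11: W-U =  2 → C
  i=12: F-X =  8 → I
  i=13: H-R = 16 → Q
  i=14: Y-W =  2 → C
  i=15: F-F =  0 → A
  i=16: Z-F = 20 → U
  i=17: N-D = 10 → K
  i=18: K-I =  2 → C
  i=19: I-A =  8 → I
  i=20: J-T = 16 → Q
  i=21: Y-W =  2 → C
  i=22: Q-Q =  0 → A
  i=23: N-T = 20 → U
  i=24: D-T = 10 → K
  i=25: S-Q =  2 → C
  i=26: K-C =  8 → I
  i=27: B-L = 16 → Q
  i=28: Q-O =  2 → C
  i=29: I-I =  0 → A
  i=30: X-D = 20 → U
  shifts repeat with period 7: CAUKCIQ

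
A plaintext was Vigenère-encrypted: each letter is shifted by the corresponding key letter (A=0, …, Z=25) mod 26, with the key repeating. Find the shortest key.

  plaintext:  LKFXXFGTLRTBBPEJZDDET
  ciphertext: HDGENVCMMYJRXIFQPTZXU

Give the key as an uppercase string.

WTBHQQ

  i= 0: H-L = 22 → W
  i= 1: D-K = 19 → T
  i= 2: G-F =  1 → B
  i= 3: E-X =  7 → H
  i= 4: N-X = 16 → Q
  i= 5: V-F = 16 → Q
  i= 6: C-G = 22 → W
  i= 7: M-T = 19 → T
  i= 8: M-L =  1 → B
  i= 9: Y-R =  7 → H
  i=10: J-T = 16 → Q
  i=11: R-B = 16 → Q
  i=12: X-B = 22 → W
  i=13: I-P = 19 → T
  i=14: F-E =  1 → B
  i=15: Q-J =  7 → H
  i=16: P-Z = 16 → Q
  i=17: T-D = 16 → Q
  i=18: Z-D = 22 → W
  i=19: X-E = 19 → T
  i=20: U-T =  1 → B
  shifts repeat with period 6: WTBHQQ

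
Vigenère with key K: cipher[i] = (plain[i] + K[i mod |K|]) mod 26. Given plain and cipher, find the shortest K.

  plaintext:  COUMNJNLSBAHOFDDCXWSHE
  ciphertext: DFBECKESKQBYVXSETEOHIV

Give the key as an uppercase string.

  i= 0: D-C =  1 → B
  i= 1: F-O = 17 → R
  i= 2: B-U =  7 → H
  i= 3: E-M = 18 → S
  i= 4: C-N = 15 → P
  i= 5: K-J =  1 → B
  i= 6: E-N = 17 → R
  i= 7: S-L =  7 → H
  i= 8: K-S = 18 → S
  i= 9: Q-B = 15 → P
  i=10: B-A =  1 → B
  i=11: Y-H = 17 → R
  i=12: V-O =  7 → H
  i=13: X-F = 18 → S
  i=14: S-D = 15 → P
  i=15: E-D =  1 → B
  i=16: T-C = 17 → R
  i=17: E-X =  7 → H
  i=18: O-W = 18 → S
  i=19: H-S = 15 → P
  i=20: I-H =  1 → B
  i=21: V-E = 17 → R
  shifts repeat with period 5: BRHSP

BRHSP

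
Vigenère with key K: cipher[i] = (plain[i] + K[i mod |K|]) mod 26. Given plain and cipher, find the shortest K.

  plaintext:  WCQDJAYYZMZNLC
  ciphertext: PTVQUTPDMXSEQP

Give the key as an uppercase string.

TRFNL

  i= 0: P-W = 19 → T
  i= 1: T-C = 17 → R
  i= 2: V-Q =  5 → F
  i= 3: Q-D = 13 → N
  i= 4: U-J = 11 → L
  i= 5: T-A = 19 → T
  i= 6: P-Y = 17 → R
  i= 7: D-Y =  5 → F
  i= 8: M-Z = 13 → N
  i= 9: X-M = 11 → L
  i=10: S-Z = 19 → T
  i=11: E-N = 17 → R
  i=12: Q-L =  5 → F
  i=13: P-C = 13 → N
  shifts repeat with period 5: TRFNL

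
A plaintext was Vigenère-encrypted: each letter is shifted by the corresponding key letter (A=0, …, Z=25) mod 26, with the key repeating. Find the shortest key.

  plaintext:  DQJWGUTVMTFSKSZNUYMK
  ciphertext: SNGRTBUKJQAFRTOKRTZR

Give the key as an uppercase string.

  i= 0: S-D = 15 → P
  i= 1: N-Q = 23 → X
  i= 2: G-J = 23 → X
  i= 3: R-W = 21 → V
  i= 4: T-G = 13 → N
  i= 5: B-U =  7 → H
  i= 6: U-T =  1 → B
  i= 7: K-V = 15 → P
  i= 8: J-M = 23 → X
  i= 9: Q-T = 23 → X
  i=10: A-F = 21 → V
  i=11: F-S = 13 → N
  i=12: R-K =  7 → H
  i=13: T-S =  1 → B
  i=14: O-Z = 15 → P
  i=15: K-N = 23 → X
  i=16: R-U = 23 → X
  i=17: T-Y = 21 → V
  i=18: Z-M = 13 → N
  i=19: R-K =  7 → H
  shifts repeat with period 7: PXXVNHB

PXXVNHB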